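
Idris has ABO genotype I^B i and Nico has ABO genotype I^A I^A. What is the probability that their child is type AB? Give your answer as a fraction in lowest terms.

ABO cross I^B i × I^A I^A → offspring phenotypes: 1/2 A, 1/2 AB.
So P(type AB) = 1/2.

1/2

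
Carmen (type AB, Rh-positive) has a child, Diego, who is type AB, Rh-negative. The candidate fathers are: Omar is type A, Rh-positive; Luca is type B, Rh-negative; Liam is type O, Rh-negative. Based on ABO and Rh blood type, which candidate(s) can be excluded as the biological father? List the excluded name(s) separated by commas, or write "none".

A candidate is excluded only if no genotype consistent with his phenotype could produce a type AB, Rh-negative child with a type AB, Rh-positive mother.
Liam (type O, Rh-): no genotype consistent with that phenotype can produce a type-AB Rh- child with a type-AB mother.

Liam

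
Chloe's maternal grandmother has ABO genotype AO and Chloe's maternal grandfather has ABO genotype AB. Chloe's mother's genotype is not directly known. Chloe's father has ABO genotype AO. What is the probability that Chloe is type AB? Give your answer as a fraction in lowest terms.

1/8

Chloe's mother's ABO genotype from AO × AB: 1/4 AA, 1/4 AB, 1/4 AO, 1/4 BO.
Crossing each possibility with the father AO and summing P(type AB): 1/4·0 + 1/4·1/4 + 1/4·0 + 1/4·1/4 = 1/8.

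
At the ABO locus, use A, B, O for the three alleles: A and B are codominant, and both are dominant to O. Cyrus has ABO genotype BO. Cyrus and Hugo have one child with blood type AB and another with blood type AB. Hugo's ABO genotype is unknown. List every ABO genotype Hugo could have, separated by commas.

AA, AB, AO

For each candidate genotype of Hugo, check whether crossing it with BO can produce every observed child phenotype.
  AA → possible child types {A, AB} ✓
  AB → possible child types {A, B, AB} ✓
  AO → possible child types {O, A, B, AB} ✓
  BB → possible child types {B} ✗
  BO → possible child types {O, B} ✗
  OO → possible child types {O, B} ✗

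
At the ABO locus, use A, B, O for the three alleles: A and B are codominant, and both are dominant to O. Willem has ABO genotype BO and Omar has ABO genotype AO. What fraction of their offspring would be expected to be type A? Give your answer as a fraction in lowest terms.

1/4

ABO cross BO × AO → offspring phenotypes: 1/4 O, 1/4 A, 1/4 B, 1/4 AB.
So P(type A) = 1/4.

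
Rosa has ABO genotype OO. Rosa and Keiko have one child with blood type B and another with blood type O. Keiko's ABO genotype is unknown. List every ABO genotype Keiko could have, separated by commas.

For each candidate genotype of Keiko, check whether crossing it with OO can produce every observed child phenotype.
  AA → possible child types {A} ✗
  AB → possible child types {A, B} ✗
  AO → possible child types {O, A} ✗
  BB → possible child types {B} ✗
  BO → possible child types {O, B} ✓
  OO → possible child types {O} ✗

BO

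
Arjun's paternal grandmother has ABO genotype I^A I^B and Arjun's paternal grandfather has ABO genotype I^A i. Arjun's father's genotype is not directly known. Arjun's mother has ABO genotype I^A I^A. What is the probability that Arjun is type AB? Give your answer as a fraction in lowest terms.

1/4

Arjun's father's ABO genotype from I^A I^B × I^A i: 1/4 I^A I^A, 1/4 I^A I^B, 1/4 I^A i, 1/4 I^B i.
Crossing each possibility with the mother I^A I^A and summing P(type AB): 1/4·0 + 1/4·1/2 + 1/4·0 + 1/4·1/2 = 1/4.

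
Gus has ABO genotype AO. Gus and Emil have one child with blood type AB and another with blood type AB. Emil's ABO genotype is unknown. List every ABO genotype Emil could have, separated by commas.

AB, BB, BO

For each candidate genotype of Emil, check whether crossing it with AO can produce every observed child phenotype.
  AA → possible child types {A} ✗
  AB → possible child types {A, B, AB} ✓
  AO → possible child types {O, A} ✗
  BB → possible child types {B, AB} ✓
  BO → possible child types {O, A, B, AB} ✓
  OO → possible child types {O, A} ✗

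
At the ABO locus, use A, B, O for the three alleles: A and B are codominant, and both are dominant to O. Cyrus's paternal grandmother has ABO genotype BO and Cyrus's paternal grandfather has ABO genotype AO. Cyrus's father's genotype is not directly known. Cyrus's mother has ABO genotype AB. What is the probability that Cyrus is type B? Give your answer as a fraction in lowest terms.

3/8

Cyrus's father's ABO genotype from BO × AO: 1/4 AB, 1/4 AO, 1/4 BO, 1/4 OO.
Crossing each possibility with the mother AB and summing P(type B): 1/4·1/4 + 1/4·1/4 + 1/4·1/2 + 1/4·1/2 = 3/8.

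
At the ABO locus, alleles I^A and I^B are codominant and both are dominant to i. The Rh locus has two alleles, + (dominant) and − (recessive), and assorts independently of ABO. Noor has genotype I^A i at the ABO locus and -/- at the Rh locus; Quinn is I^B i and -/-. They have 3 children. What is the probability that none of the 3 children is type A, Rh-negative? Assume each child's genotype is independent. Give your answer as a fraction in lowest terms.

27/64

ABO cross I^A i × I^B i → 1/4 O, 1/4 A, 1/4 B, 1/4 AB.
Rh cross -/- × -/- → 1 Rh-; so P(type A, Rh-negative) = 1/4 × 1 = 1/4 per child.
P(not type A, Rh-negative) = 3/4 for one child; (3/4)^3 = 27/64.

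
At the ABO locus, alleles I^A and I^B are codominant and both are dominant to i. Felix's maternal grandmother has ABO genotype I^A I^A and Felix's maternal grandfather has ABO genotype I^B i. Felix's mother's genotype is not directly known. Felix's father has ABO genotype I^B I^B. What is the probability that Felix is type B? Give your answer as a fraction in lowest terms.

1/2

Felix's mother's ABO genotype from I^A I^A × I^B i: 1/2 I^A I^B, 1/2 I^A i.
Crossing each possibility with the father I^B I^B and summing P(type B): 1/2·1/2 + 1/2·1/2 = 1/2.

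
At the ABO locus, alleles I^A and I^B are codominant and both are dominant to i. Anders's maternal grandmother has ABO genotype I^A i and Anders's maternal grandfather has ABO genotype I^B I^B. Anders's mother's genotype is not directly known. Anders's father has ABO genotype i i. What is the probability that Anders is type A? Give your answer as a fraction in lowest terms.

Anders's mother's ABO genotype from I^A i × I^B I^B: 1/2 I^A I^B, 1/2 I^B i.
Crossing each possibility with the father i i and summing P(type A): 1/2·1/2 + 1/2·0 = 1/4.

1/4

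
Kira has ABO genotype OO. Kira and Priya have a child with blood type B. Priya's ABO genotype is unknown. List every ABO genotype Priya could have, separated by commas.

For each candidate genotype of Priya, check whether crossing it with OO can produce every observed child phenotype.
  AA → possible child types {A} ✗
  AB → possible child types {A, B} ✓
  AO → possible child types {O, A} ✗
  BB → possible child types {B} ✓
  BO → possible child types {O, B} ✓
  OO → possible child types {O} ✗

AB, BB, BO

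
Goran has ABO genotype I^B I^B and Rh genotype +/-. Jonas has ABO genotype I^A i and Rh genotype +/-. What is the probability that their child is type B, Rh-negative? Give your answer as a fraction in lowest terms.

1/8

ABO cross I^B I^B × I^A i → offspring phenotypes: 1/2 B, 1/2 AB.
Rh cross +/- × +/- → 3/4 Rh+, 1/4 Rh-.
Independent loci: P(type B, Rh-negative) = 1/2 × 1/4 = 1/8.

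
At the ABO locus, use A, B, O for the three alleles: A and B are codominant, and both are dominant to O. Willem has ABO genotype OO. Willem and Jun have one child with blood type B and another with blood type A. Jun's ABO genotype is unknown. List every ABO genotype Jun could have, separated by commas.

AB

For each candidate genotype of Jun, check whether crossing it with OO can produce every observed child phenotype.
  AA → possible child types {A} ✗
  AB → possible child types {A, B} ✓
  AO → possible child types {O, A} ✗
  BB → possible child types {B} ✗
  BO → possible child types {O, B} ✗
  OO → possible child types {O} ✗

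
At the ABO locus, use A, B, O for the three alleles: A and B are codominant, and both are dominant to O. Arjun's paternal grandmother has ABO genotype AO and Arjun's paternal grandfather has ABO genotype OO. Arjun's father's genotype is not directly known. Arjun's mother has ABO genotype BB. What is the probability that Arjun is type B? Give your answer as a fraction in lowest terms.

3/4

Arjun's father's ABO genotype from AO × OO: 1/2 AO, 1/2 OO.
Crossing each possibility with the mother BB and summing P(type B): 1/2·1/2 + 1/2·1 = 3/4.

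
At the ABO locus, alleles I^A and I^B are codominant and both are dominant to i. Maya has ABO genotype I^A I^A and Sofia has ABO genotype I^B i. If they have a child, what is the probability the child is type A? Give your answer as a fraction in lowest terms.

ABO cross I^A I^A × I^B i → offspring phenotypes: 1/2 A, 1/2 AB.
So P(type A) = 1/2.

1/2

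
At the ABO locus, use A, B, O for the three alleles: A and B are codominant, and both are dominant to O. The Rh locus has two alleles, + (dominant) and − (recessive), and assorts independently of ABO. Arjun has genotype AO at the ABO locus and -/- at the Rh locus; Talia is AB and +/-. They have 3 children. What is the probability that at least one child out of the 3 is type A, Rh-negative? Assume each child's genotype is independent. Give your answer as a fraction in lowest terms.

37/64

ABO cross AO × AB → 1/2 A, 1/4 B, 1/4 AB.
Rh cross -/- × +/- → 1/2 Rh+, 1/2 Rh-; so P(type A, Rh-negative) = 1/2 × 1/2 = 1/4 per child.
P(none) = (3/4)^3 = 27/64; P(at least one) = 1 − 27/64 = 37/64.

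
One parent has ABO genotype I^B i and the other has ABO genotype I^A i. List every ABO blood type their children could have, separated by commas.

O, A, B, AB

Gametes from I^B i × I^A i give offspring ABO genotypes I^A I^B, I^A i, I^B i, i i, i.e. phenotypes O, A, B, AB.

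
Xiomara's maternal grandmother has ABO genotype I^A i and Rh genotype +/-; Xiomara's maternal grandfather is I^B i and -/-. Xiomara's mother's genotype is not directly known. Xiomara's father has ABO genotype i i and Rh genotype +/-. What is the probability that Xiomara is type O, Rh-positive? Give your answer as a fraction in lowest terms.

5/16

Xiomara's mother's ABO genotype from I^A i × I^B i: 1/4 I^A I^B, 1/4 I^A i, 1/4 I^B i, 1/4 i i.
Crossing each possibility with the father i i and summing P(type O): 1/4·0 + 1/4·1/2 + 1/4·1/2 + 1/4·1 = 1/2.
Similarly for Rh via the mother's Rh distribution: P(Rh+) = 5/8.
Independent loci: 1/2 × 5/8 = 5/16.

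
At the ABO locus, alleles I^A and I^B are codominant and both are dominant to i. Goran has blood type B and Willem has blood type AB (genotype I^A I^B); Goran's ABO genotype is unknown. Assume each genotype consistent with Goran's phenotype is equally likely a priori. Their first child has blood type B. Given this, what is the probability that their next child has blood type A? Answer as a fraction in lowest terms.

Possible genotypes: Goran ∈ {I^B I^B, I^B i}; Willem ∈ {I^A I^B}.
Weight each parental genotype pair by prior × P(type-B child):
  I^B I^B × I^A I^B: posterior weight 1/2; P(next child type A) = 0.
  I^B i × I^A I^B: posterior weight 1/2; P(next child type A) = 1/4.
Weighted sum = 1/8.

1/8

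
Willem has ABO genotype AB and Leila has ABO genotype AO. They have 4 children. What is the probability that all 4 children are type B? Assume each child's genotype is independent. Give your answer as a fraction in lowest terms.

1/256

ABO cross AB × AO → 1/2 A, 1/4 B, 1/4 AB.
So P(type B) = 1/4 per child.
All 4 independent: (1/4)^4 = 1/256.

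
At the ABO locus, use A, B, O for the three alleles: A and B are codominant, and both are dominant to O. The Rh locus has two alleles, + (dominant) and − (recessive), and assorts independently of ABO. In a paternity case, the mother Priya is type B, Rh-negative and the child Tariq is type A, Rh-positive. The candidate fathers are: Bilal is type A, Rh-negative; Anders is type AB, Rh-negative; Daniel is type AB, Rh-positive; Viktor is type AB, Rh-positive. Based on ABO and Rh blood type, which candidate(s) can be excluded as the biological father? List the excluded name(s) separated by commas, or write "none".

Bilal, Anders

A candidate is excluded only if no genotype consistent with his phenotype could produce a type A, Rh-positive child with a type B, Rh-negative mother.
Bilal (type A, Rh-): no genotype consistent with that phenotype can produce a type-A Rh+ child with a type-B mother.
Anders (type AB, Rh-): no genotype consistent with that phenotype can produce a type-A Rh+ child with a type-B mother.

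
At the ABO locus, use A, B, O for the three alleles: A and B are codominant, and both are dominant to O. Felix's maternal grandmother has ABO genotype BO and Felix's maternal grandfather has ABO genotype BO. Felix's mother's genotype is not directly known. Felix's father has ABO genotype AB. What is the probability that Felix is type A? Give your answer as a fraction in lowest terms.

Felix's mother's ABO genotype from BO × BO: 1/4 BB, 1/2 BO, 1/4 OO.
Crossing each possibility with the father AB and summing P(type A): 1/4·0 + 1/2·1/4 + 1/4·1/2 = 1/4.

1/4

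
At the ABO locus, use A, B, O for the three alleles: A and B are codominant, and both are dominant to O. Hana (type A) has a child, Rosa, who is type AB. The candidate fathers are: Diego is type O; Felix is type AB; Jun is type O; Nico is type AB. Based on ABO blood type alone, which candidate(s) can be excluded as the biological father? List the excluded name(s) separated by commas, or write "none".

Diego, Jun

A candidate is excluded only if no genotype consistent with his phenotype could produce a type AB child with a type A mother.
Diego (type O): no genotype consistent with that phenotype can produce a type-AB child with a type-A mother.
Jun (type O): no genotype consistent with that phenotype can produce a type-AB child with a type-A mother.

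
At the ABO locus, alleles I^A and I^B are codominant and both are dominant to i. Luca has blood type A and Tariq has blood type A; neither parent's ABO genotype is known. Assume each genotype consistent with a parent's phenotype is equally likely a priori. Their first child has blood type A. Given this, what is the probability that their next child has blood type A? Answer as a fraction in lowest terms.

19/20

Possible genotypes: Luca ∈ {I^A I^A, I^A i}; Tariq ∈ {I^A I^A, I^A i}.
Weight each parental genotype pair by prior × P(type-A child):
  I^A I^A × I^A I^A: posterior weight 4/15; P(next child type A) = 1.
  I^A I^A × I^A i: posterior weight 4/15; P(next child type A) = 1.
  I^A i × I^A I^A: posterior weight 4/15; P(next child type A) = 1.
  I^A i × I^A i: posterior weight 1/5; P(next child type A) = 3/4.
Weighted sum = 19/20.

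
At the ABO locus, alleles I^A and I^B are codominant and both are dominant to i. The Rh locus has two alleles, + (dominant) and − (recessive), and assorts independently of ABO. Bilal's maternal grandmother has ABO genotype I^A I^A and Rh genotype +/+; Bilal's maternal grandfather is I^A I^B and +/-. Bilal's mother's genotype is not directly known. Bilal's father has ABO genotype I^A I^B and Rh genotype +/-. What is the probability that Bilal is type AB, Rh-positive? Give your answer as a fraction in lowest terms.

Bilal's mother's ABO genotype from I^A I^A × I^A I^B: 1/2 I^A I^A, 1/2 I^A I^B.
Crossing each possibility with the father I^A I^B and summing P(type AB): 1/2·1/2 + 1/2·1/2 = 1/2.
Similarly for Rh via the mother's Rh distribution: P(Rh+) = 7/8.
Independent loci: 1/2 × 7/8 = 7/16.

7/16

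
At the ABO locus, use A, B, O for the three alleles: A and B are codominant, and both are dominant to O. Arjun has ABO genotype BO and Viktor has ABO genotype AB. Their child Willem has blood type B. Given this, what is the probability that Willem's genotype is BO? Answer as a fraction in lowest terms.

Cross BO × AB → 1/4 AB, 1/4 AO, 1/4 BB, 1/4 BO.
Type-B genotypes among offspring: BB (1/4), BO (1/4); total 1/2.
P(BO | type B) = (1/4) / (1/2) = 1/2.

1/2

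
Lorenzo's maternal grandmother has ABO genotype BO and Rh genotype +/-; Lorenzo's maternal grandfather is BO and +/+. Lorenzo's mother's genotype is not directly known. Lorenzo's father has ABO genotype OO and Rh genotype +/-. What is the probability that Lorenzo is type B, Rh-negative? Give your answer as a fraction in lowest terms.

Lorenzo's mother's ABO genotype from BO × BO: 1/4 BB, 1/2 BO, 1/4 OO.
Crossing each possibility with the father OO and summing P(type B): 1/4·1 + 1/2·1/2 + 1/4·0 = 1/2.
Similarly for Rh via the mother's Rh distribution: P(Rh-) = 1/8.
Independent loci: 1/2 × 1/8 = 1/16.

1/16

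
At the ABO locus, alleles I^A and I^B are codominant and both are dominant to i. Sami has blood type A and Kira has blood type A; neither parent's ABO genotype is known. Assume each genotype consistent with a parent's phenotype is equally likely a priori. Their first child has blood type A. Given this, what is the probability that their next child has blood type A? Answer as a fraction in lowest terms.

19/20

Possible genotypes: Sami ∈ {I^A I^A, I^A i}; Kira ∈ {I^A I^A, I^A i}.
Weight each parental genotype pair by prior × P(type-A child):
  I^A I^A × I^A I^A: posterior weight 4/15; P(next child type A) = 1.
  I^A I^A × I^A i: posterior weight 4/15; P(next child type A) = 1.
  I^A i × I^A I^A: posterior weight 4/15; P(next child type A) = 1.
  I^A i × I^A i: posterior weight 1/5; P(next child type A) = 3/4.
Weighted sum = 19/20.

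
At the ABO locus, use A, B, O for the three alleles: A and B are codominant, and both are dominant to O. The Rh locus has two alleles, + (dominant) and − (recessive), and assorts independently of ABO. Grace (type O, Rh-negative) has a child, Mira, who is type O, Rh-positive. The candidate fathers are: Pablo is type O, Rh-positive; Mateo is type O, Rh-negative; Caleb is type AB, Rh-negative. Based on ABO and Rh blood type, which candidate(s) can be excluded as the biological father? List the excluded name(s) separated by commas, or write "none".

A candidate is excluded only if no genotype consistent with his phenotype could produce a type O, Rh-positive child with a type O, Rh-negative mother.
Mateo (type O, Rh-): no genotype consistent with that phenotype can produce a type-O Rh+ child with a type-O mother.
Caleb (type AB, Rh-): no genotype consistent with that phenotype can produce a type-O Rh+ child with a type-O mother.

Mateo, Caleb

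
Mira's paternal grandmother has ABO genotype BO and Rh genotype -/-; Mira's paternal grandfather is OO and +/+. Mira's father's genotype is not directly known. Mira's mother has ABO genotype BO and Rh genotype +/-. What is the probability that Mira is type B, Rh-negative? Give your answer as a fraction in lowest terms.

Mira's father's ABO genotype from BO × OO: 1/2 BO, 1/2 OO.
Crossing each possibility with the mother BO and summing P(type B): 1/2·3/4 + 1/2·1/2 = 5/8.
Similarly for Rh via the father's Rh distribution: P(Rh-) = 1/4.
Independent loci: 5/8 × 1/4 = 5/32.

5/32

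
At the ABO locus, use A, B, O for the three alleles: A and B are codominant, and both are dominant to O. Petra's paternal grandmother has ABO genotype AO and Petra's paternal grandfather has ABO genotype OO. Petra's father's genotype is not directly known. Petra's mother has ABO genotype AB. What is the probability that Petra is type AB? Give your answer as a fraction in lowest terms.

Petra's father's ABO genotype from AO × OO: 1/2 AO, 1/2 OO.
Crossing each possibility with the mother AB and summing P(type AB): 1/2·1/4 + 1/2·0 = 1/8.

1/8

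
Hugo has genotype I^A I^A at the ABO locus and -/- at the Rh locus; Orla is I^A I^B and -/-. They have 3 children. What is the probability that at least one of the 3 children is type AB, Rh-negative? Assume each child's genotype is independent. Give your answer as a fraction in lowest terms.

ABO cross I^A I^A × I^A I^B → 1/2 A, 1/2 AB.
Rh cross -/- × -/- → 1 Rh-; so P(type AB, Rh-negative) = 1/2 × 1 = 1/2 per child.
P(none) = (1/2)^3 = 1/8; P(at least one) = 1 − 1/8 = 7/8.

7/8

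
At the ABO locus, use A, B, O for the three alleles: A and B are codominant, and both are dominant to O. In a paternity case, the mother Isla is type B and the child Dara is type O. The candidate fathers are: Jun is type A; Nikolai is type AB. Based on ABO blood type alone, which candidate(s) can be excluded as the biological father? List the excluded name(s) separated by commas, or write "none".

A candidate is excluded only if no genotype consistent with his phenotype could produce a type O child with a type B mother.
Nikolai (type AB): no genotype consistent with that phenotype can produce a type-O child with a type-B mother.

Nikolai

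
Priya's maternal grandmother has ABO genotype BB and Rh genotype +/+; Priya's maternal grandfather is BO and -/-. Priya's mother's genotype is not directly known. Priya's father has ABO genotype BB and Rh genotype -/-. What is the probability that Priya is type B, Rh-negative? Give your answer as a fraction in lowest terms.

1/2

Priya's mother's ABO genotype from BB × BO: 1/2 BB, 1/2 BO.
Crossing each possibility with the father BB and summing P(type B): 1/2·1 + 1/2·1 = 1.
Similarly for Rh via the mother's Rh distribution: P(Rh-) = 1/2.
Independent loci: 1 × 1/2 = 1/2.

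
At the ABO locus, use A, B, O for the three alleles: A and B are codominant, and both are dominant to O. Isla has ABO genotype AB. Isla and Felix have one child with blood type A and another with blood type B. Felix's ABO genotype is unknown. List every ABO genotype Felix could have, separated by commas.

AB, AO, BO, OO

For each candidate genotype of Felix, check whether crossing it with AB can produce every observed child phenotype.
  AA → possible child types {A, AB} ✗
  AB → possible child types {A, B, AB} ✓
  AO → possible child types {A, B, AB} ✓
  BB → possible child types {B, AB} ✗
  BO → possible child types {A, B, AB} ✓
  OO → possible child types {A, B} ✓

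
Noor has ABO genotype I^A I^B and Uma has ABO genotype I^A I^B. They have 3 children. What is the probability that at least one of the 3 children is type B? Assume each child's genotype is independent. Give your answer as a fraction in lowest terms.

37/64

ABO cross I^A I^B × I^A I^B → 1/4 A, 1/4 B, 1/2 AB.
So P(type B) = 1/4 per child.
P(none) = (3/4)^3 = 27/64; P(at least one) = 1 − 27/64 = 37/64.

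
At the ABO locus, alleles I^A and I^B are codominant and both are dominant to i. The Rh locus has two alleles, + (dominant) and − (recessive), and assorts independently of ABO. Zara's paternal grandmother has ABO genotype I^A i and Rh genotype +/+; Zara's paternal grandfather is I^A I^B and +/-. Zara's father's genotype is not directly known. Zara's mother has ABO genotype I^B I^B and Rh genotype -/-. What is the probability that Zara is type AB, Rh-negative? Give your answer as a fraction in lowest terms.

Zara's father's ABO genotype from I^A i × I^A I^B: 1/4 I^A I^A, 1/4 I^A I^B, 1/4 I^A i, 1/4 I^B i.
Crossing each possibility with the mother I^B I^B and summing P(type AB): 1/4·1 + 1/4·1/2 + 1/4·1/2 + 1/4·0 = 1/2.
Similarly for Rh via the father's Rh distribution: P(Rh-) = 1/4.
Independent loci: 1/2 × 1/4 = 1/8.

1/8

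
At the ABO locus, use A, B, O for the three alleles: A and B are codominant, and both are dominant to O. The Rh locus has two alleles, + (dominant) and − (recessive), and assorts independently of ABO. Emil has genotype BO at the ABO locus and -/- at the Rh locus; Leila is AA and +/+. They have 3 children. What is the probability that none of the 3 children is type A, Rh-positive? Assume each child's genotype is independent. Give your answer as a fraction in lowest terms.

1/8

ABO cross BO × AA → 1/2 A, 1/2 AB.
Rh cross -/- × +/+ → 1 Rh+; so P(type A, Rh-positive) = 1/2 × 1 = 1/2 per child.
P(not type A, Rh-positive) = 1/2 for one child; (1/2)^3 = 1/8.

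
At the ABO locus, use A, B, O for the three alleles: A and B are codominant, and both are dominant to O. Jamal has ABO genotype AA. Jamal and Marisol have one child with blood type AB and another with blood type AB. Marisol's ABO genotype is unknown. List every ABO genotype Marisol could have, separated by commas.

For each candidate genotype of Marisol, check whether crossing it with AA can produce every observed child phenotype.
  AA → possible child types {A} ✗
  AB → possible child types {A, AB} ✓
  AO → possible child types {A} ✗
  BB → possible child types {AB} ✓
  BO → possible child types {A, AB} ✓
  OO → possible child types {A} ✗

AB, BB, BO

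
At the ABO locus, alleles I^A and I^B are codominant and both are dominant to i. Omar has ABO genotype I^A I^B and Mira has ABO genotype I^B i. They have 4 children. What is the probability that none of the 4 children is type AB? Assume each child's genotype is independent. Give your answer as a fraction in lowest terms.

81/256

ABO cross I^A I^B × I^B i → 1/4 A, 1/2 B, 1/4 AB.
So P(type AB) = 1/4 per child.
P(not type AB) = 3/4 for one child; (3/4)^4 = 81/256.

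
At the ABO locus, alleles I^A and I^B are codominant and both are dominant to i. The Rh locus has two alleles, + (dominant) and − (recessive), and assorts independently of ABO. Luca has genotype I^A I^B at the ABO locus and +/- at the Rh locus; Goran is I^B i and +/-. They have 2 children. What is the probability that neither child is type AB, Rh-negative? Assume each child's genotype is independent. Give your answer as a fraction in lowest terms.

ABO cross I^A I^B × I^B i → 1/4 A, 1/2 B, 1/4 AB.
Rh cross +/- × +/- → 3/4 Rh+, 1/4 Rh-; so P(type AB, Rh-negative) = 1/4 × 1/4 = 1/16 per child.
P(not type AB, Rh-negative) = 15/16 for one child; (15/16)^2 = 225/256.

225/256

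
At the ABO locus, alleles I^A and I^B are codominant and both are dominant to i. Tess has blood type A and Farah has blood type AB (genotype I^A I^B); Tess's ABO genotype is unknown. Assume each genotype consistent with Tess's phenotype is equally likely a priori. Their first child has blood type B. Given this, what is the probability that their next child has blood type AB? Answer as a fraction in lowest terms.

Possible genotypes: Tess ∈ {I^A I^A, I^A i}; Farah ∈ {I^A I^B}.
Weight each parental genotype pair by prior × P(type-B child):
  I^A i × I^A I^B: posterior weight 1; P(next child type AB) = 1/4.
Weighted sum = 1/4.

1/4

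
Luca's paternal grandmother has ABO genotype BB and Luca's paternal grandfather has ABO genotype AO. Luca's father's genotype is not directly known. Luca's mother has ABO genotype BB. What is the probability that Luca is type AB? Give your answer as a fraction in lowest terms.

Luca's father's ABO genotype from BB × AO: 1/2 AB, 1/2 BO.
Crossing each possibility with the mother BB and summing P(type AB): 1/2·1/2 + 1/2·0 = 1/4.

1/4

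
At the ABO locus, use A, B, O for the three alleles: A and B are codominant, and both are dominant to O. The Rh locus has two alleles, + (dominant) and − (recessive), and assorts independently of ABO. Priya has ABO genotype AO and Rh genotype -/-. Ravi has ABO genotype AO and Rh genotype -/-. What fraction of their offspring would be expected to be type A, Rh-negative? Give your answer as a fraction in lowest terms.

3/4

ABO cross AO × AO → offspring phenotypes: 1/4 O, 3/4 A.
Rh cross -/- × -/- → 1 Rh-.
Independent loci: P(type A, Rh-negative) = 3/4 × 1 = 3/4.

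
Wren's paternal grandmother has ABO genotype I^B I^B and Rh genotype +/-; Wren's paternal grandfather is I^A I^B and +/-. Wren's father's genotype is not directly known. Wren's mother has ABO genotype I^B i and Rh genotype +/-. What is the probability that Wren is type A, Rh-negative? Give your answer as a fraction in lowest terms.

Wren's father's ABO genotype from I^B I^B × I^A I^B: 1/2 I^A I^B, 1/2 I^B I^B.
Crossing each possibility with the mother I^B i and summing P(type A): 1/2·1/4 + 1/2·0 = 1/8.
Similarly for Rh via the father's Rh distribution: P(Rh-) = 1/4.
Independent loci: 1/8 × 1/4 = 1/32.

1/32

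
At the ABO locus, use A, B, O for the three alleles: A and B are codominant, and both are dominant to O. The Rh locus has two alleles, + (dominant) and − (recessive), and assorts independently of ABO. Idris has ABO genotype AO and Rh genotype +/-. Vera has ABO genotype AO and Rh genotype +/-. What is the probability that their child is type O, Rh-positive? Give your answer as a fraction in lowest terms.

3/16

ABO cross AO × AO → offspring phenotypes: 1/4 O, 3/4 A.
Rh cross +/- × +/- → 3/4 Rh+, 1/4 Rh-.
Independent loci: P(type O, Rh-positive) = 1/4 × 3/4 = 3/16.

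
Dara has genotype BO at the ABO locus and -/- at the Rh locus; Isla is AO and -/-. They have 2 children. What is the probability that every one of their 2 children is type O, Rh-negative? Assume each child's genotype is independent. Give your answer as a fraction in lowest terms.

1/16

ABO cross BO × AO → 1/4 O, 1/4 A, 1/4 B, 1/4 AB.
Rh cross -/- × -/- → 1 Rh-; so P(type O, Rh-negative) = 1/4 × 1 = 1/4 per child.
All 2 independent: (1/4)^2 = 1/16.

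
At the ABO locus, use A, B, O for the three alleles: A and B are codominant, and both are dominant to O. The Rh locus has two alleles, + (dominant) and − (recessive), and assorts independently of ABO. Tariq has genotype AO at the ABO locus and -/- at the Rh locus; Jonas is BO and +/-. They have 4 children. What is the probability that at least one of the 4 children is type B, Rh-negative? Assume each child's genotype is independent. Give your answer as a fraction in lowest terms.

ABO cross AO × BO → 1/4 O, 1/4 A, 1/4 B, 1/4 AB.
Rh cross -/- × +/- → 1/2 Rh+, 1/2 Rh-; so P(type B, Rh-negative) = 1/4 × 1/2 = 1/8 per child.
P(none) = (7/8)^4 = 2401/4096; P(at least one) = 1 − 2401/4096 = 1695/4096.

1695/4096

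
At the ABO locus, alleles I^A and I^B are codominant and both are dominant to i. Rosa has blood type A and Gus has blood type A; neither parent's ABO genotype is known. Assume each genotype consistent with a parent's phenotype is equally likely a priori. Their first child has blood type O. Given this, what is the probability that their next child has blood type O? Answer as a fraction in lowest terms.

1/4

Possible genotypes: Rosa ∈ {I^A I^A, I^A i}; Gus ∈ {I^A I^A, I^A i}.
Weight each parental genotype pair by prior × P(type-O child):
  I^A i × I^A i: posterior weight 1; P(next child type O) = 1/4.
Weighted sum = 1/4.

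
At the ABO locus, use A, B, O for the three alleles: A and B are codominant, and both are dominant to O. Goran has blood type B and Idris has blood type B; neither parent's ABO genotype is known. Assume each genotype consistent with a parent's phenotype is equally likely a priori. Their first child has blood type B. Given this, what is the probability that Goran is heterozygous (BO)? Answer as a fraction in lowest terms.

7/15

Possible genotypes: Goran ∈ {BB, BO}; Idris ∈ {BB, BO}.
Weight each parental genotype pair by prior × P(type-B child):
  BB × BB: posterior weight 4/15.
  BB × BO: posterior weight 4/15.
  BO × BB: posterior weight 4/15.
  BO × BO: posterior weight 1/5.
Sum the posterior weight over pairs where Goran is BO: 7/15.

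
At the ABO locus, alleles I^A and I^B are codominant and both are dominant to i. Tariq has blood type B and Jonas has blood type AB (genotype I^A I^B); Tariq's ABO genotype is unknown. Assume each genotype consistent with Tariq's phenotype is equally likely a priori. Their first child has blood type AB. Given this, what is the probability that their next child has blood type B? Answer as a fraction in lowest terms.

Possible genotypes: Tariq ∈ {I^B I^B, I^B i}; Jonas ∈ {I^A I^B}.
Weight each parental genotype pair by prior × P(type-AB child):
  I^B I^B × I^A I^B: posterior weight 2/3; P(next child type B) = 1/2.
  I^B i × I^A I^B: posterior weight 1/3; P(next child type B) = 1/2.
Weighted sum = 1/2.

1/2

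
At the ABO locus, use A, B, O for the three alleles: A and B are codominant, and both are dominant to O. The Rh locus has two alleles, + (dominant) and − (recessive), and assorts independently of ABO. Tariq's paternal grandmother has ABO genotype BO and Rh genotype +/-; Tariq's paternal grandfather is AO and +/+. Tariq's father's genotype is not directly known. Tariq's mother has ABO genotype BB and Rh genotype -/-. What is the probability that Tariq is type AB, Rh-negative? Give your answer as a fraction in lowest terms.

1/16

Tariq's father's ABO genotype from BO × AO: 1/4 AB, 1/4 AO, 1/4 BO, 1/4 OO.
Crossing each possibility with the mother BB and summing P(type AB): 1/4·1/2 + 1/4·1/2 + 1/4·0 + 1/4·0 = 1/4.
Similarly for Rh via the father's Rh distribution: P(Rh-) = 1/4.
Independent loci: 1/4 × 1/4 = 1/16.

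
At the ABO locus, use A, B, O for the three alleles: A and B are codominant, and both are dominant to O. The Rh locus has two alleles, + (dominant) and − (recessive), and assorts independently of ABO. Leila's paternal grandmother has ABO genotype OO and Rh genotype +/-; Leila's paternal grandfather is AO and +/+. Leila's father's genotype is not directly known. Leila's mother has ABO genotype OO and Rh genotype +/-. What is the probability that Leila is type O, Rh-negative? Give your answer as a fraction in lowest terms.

3/32

Leila's father's ABO genotype from OO × AO: 1/2 AO, 1/2 OO.
Crossing each possibility with the mother OO and summing P(type O): 1/2·1/2 + 1/2·1 = 3/4.
Similarly for Rh via the father's Rh distribution: P(Rh-) = 1/8.
Independent loci: 3/4 × 1/8 = 3/32.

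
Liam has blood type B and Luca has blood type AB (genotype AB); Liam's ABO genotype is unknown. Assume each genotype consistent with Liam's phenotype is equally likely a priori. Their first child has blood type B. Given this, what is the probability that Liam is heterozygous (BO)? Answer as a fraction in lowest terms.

Possible genotypes: Liam ∈ {BB, BO}; Luca ∈ {AB}.
Weight each parental genotype pair by prior × P(type-B child):
  BB × AB: posterior weight 1/2.
  BO × AB: posterior weight 1/2.
Sum the posterior weight over pairs where Liam is BO: 1/2.

1/2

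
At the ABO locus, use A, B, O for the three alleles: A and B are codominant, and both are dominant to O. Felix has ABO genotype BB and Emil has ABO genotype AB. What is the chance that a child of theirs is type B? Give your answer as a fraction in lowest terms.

1/2

ABO cross BB × AB → offspring phenotypes: 1/2 B, 1/2 AB.
So P(type B) = 1/2.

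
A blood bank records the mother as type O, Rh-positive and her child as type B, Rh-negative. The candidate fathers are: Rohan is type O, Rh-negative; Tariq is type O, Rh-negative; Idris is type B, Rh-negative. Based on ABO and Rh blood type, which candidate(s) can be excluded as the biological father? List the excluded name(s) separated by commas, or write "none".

Rohan, Tariq

A candidate is excluded only if no genotype consistent with his phenotype could produce a type B, Rh-negative child with a type O, Rh-positive mother.
Rohan (type O, Rh-): no genotype consistent with that phenotype can produce a type-B Rh- child with a type-O mother.
Tariq (type O, Rh-): no genotype consistent with that phenotype can produce a type-B Rh- child with a type-O mother.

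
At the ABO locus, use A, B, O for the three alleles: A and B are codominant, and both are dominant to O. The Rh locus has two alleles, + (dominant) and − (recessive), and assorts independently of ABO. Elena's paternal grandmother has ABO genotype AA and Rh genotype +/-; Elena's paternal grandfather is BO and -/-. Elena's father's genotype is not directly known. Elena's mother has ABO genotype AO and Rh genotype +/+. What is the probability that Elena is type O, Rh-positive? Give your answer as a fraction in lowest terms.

1/8

Elena's father's ABO genotype from AA × BO: 1/2 AB, 1/2 AO.
Crossing each possibility with the mother AO and summing P(type O): 1/2·0 + 1/2·1/4 = 1/8.
Similarly for Rh via the father's Rh distribution: P(Rh+) = 1.
Independent loci: 1/8 × 1 = 1/8.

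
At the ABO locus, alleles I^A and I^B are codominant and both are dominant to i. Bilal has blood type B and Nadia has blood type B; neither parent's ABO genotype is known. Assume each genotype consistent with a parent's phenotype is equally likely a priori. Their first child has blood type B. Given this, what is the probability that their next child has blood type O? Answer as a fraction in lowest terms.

Possible genotypes: Bilal ∈ {I^B I^B, I^B i}; Nadia ∈ {I^B I^B, I^B i}.
Weight each parental genotype pair by prior × P(type-B child):
  I^B I^B × I^B I^B: posterior weight 4/15; P(next child type O) = 0.
  I^B I^B × I^B i: posterior weight 4/15; P(next child type O) = 0.
  I^B i × I^B I^B: posterior weight 4/15; P(next child type O) = 0.
  I^B i × I^B i: posterior weight 1/5; P(next child type O) = 1/4.
Weighted sum = 1/20.

1/20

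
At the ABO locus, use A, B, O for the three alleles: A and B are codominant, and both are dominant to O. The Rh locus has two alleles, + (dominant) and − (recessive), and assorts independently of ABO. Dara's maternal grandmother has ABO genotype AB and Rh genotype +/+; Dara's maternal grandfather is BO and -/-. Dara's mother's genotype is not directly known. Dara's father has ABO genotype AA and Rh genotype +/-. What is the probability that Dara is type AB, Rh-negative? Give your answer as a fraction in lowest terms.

1/8

Dara's mother's ABO genotype from AB × BO: 1/4 AB, 1/4 AO, 1/4 BB, 1/4 BO.
Crossing each possibility with the father AA and summing P(type AB): 1/4·1/2 + 1/4·0 + 1/4·1 + 1/4·1/2 = 1/2.
Similarly for Rh via the mother's Rh distribution: P(Rh-) = 1/4.
Independent loci: 1/2 × 1/4 = 1/8.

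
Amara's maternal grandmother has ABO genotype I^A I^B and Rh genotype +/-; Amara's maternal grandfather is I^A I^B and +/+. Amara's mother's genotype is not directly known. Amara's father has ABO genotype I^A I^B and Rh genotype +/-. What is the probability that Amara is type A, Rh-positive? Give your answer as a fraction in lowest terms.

7/32

Amara's mother's ABO genotype from I^A I^B × I^A I^B: 1/4 I^A I^A, 1/2 I^A I^B, 1/4 I^B I^B.
Crossing each possibility with the father I^A I^B and summing P(type A): 1/4·1/2 + 1/2·1/4 + 1/4·0 = 1/4.
Similarly for Rh via the mother's Rh distribution: P(Rh+) = 7/8.
Independent loci: 1/4 × 7/8 = 7/32.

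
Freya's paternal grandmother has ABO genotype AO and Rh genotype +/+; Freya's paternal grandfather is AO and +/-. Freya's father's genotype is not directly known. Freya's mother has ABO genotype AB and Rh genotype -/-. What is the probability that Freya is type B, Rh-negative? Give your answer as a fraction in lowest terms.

1/16

Freya's father's ABO genotype from AO × AO: 1/4 AA, 1/2 AO, 1/4 OO.
Crossing each possibility with the mother AB and summing P(type B): 1/4·0 + 1/2·1/4 + 1/4·1/2 = 1/4.
Similarly for Rh via the father's Rh distribution: P(Rh-) = 1/4.
Independent loci: 1/4 × 1/4 = 1/16.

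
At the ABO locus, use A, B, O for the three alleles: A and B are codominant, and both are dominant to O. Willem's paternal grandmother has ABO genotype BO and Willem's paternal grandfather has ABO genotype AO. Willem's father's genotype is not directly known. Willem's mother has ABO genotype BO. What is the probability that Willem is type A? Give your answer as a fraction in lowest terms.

1/8

Willem's father's ABO genotype from BO × AO: 1/4 AB, 1/4 AO, 1/4 BO, 1/4 OO.
Crossing each possibility with the mother BO and summing P(type A): 1/4·1/4 + 1/4·1/4 + 1/4·0 + 1/4·0 = 1/8.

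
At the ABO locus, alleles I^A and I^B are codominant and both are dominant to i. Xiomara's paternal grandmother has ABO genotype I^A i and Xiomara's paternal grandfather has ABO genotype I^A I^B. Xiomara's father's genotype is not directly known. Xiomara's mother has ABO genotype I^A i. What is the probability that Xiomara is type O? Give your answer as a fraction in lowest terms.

Xiomara's father's ABO genotype from I^A i × I^A I^B: 1/4 I^A I^A, 1/4 I^A I^B, 1/4 I^A i, 1/4 I^B i.
Crossing each possibility with the mother I^A i and summing P(type O): 1/4·0 + 1/4·0 + 1/4·1/4 + 1/4·1/4 = 1/8.

1/8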